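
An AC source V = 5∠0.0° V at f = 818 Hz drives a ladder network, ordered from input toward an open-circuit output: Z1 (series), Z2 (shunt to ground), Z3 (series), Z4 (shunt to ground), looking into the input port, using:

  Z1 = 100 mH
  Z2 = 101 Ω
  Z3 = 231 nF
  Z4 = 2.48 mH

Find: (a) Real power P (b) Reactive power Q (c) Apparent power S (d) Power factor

Step 1 — Angular frequency: ω = 2π·f = 2π·818 = 5140 rad/s.
Step 2 — Component impedances:
  Z1: Z = jωL = j·5140·0.1 = 0 + j514 Ω
  Z2: Z = R = 101 Ω
  Z3: Z = 1/(jωC) = -j/(ω·C) = 0 - j842.3 Ω
  Z4: Z = jωL = j·5140·0.00248 = 0 + j12.75 Ω
Step 3 — Ladder network (open output): work backward from the far end, alternating series and parallel combinations. Z_in = 99.52 + j501.8 Ω = 511.6∠78.8° Ω.
Step 4 — Source phasor: V = 5∠0.0° V = 5 V.
Step 5 — Current: I = V / Z = 0.001901 - j0.009586 A = 0.009773∠-78.8° A.
Step 6 — Complex power: S = V·I* = 0.009505 + j0.04793 VA.
Step 7 — Real power: P = Re(S) = 0.009505 W.
Step 8 — Reactive power: Q = Im(S) = 0.04793 VAR.
Step 9 — Apparent power: |S| = 0.04886 VA.
Step 10 — Power factor: PF = P/|S| = 0.1945 (lagging).

(a) P = 0.009505 W  (b) Q = 0.04793 VAR  (c) S = 0.04886 VA  (d) PF = 0.1945 (lagging)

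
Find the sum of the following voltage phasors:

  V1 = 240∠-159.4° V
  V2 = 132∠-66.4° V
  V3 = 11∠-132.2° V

Step 1 — Convert each phasor to rectangular form:
  V1 = 240·(cos(-159.4°) + j·sin(-159.4°)) = -224.7 - j84.44 V
  V2 = 132·(cos(-66.4°) + j·sin(-66.4°)) = 52.85 - j121 V
  V3 = 11·(cos(-132.2°) + j·sin(-132.2°)) = -7.389 - j8.149 V
Step 2 — Sum components: V_total = -179.2 - j213.6 V.
Step 3 — Convert to polar: |V_total| = 278.8 V, ∠V_total = -130.0°.

V_total = 278.8∠-130.0° V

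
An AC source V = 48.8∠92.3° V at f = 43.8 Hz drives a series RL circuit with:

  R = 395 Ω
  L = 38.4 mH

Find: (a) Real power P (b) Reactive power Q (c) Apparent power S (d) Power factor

Step 1 — Angular frequency: ω = 2π·f = 2π·43.8 = 275.2 rad/s.
Step 2 — Component impedances:
  R: Z = R = 395 Ω
  L: Z = jωL = j·275.2·0.0384 = 0 + j10.57 Ω
Step 3 — Series combination: Z_total = R + L = 395 + j10.57 Ω = 395.1∠1.5° Ω.
Step 4 — Source phasor: V = 48.8∠92.3° V = -1.958 + j48.76 V.
Step 5 — Current: I = V / Z = -0.001654 + j0.1235 A = 0.1235∠90.8° A.
Step 6 — Complex power: S = V·I* = 6.025 + j0.1612 VA.
Step 7 — Real power: P = Re(S) = 6.025 W.
Step 8 — Reactive power: Q = Im(S) = 0.1612 VAR.
Step 9 — Apparent power: |S| = 6.027 VA.
Step 10 — Power factor: PF = P/|S| = 0.9996 (lagging).

(a) P = 6.025 W  (b) Q = 0.1612 VAR  (c) S = 6.027 VA  (d) PF = 0.9996 (lagging)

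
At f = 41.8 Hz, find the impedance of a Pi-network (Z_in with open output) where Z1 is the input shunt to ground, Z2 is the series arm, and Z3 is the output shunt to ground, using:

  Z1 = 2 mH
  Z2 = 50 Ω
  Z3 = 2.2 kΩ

Step 1 — Angular frequency: ω = 2π·f = 2π·41.8 = 262.6 rad/s.
Step 2 — Component impedances:
  Z1: Z = jωL = j·262.6·0.002 = 0 + j0.5253 Ω
  Z2: Z = R = 50 Ω
  Z3: Z = R = 2200 Ω
Step 3 — With open output, the series arm Z2 and the output shunt Z3 appear in series to ground: Z2 + Z3 = 2250 Ω.
Step 4 — Parallel with input shunt Z1: Z_in = Z1 || (Z2 + Z3) = 0.0001226 + j0.5253 Ω = 0.5253∠90.0° Ω.

Z = 0.0001226 + j0.5253 Ω = 0.5253∠90.0° Ω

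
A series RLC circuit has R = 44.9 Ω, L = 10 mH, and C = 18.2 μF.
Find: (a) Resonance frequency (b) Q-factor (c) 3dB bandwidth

Step 1 — Resonance condition Im(Z)=0 gives ω₀ = 1/√(LC).
Step 2 — ω₀ = 1/√(0.01·1.82e-05) = 2344 rad/s.
Step 3 — f₀ = ω₀/(2π) = 373.1 Hz.
Step 4 — Series Q: Q = ω₀L/R = 2344·0.01/44.9 = 0.5221.
Step 5 — 3dB bandwidth: Δω = ω₀/Q = 4490 rad/s; BW = Δω/(2π) = 714.6 Hz.

(a) f₀ = 373.1 Hz  (b) Q = 0.5221  (c) BW = 714.6 Hz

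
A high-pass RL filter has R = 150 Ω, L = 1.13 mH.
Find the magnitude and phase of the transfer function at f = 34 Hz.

Step 1 — Angular frequency: ω = 2π·34 = 213.6 rad/s.
Step 2 — Transfer function: H(jω) = jωL/(R + jωL).
Step 3 — Numerator jωL = j·0.2414; denominator R + jωL = 150 + j0.2414.
Step 4 — H = 2.59e-06 + j0.001609.
Step 5 — Magnitude: |H| = 0.001609 (-55.9 dB); phase: φ = 89.9°.

|H| = 0.001609 (-55.9 dB), φ = 89.9°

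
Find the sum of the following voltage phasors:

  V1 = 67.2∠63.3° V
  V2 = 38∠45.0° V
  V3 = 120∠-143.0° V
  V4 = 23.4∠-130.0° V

Step 1 — Convert each phasor to rectangular form:
  V1 = 67.2·(cos(63.3°) + j·sin(63.3°)) = 30.19 + j60.03 V
  V2 = 38·(cos(45.0°) + j·sin(45.0°)) = 26.87 + j26.87 V
  V3 = 120·(cos(-143.0°) + j·sin(-143.0°)) = -95.84 - j72.22 V
  V4 = 23.4·(cos(-130.0°) + j·sin(-130.0°)) = -15.04 - j17.93 V
Step 2 — Sum components: V_total = -53.81 - j3.239 V.
Step 3 — Convert to polar: |V_total| = 53.91 V, ∠V_total = -176.6°.

V_total = 53.91∠-176.6° V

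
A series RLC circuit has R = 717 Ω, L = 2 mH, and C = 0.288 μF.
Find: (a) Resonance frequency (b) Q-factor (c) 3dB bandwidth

Step 1 — Resonance condition Im(Z)=0 gives ω₀ = 1/√(LC).
Step 2 — ω₀ = 1/√(0.002·2.88e-07) = 4.167e+04 rad/s.
Step 3 — f₀ = ω₀/(2π) = 6631 Hz.
Step 4 — Series Q: Q = ω₀L/R = 4.167e+04·0.002/717 = 0.1162.
Step 5 — 3dB bandwidth: Δω = ω₀/Q = 3.585e+05 rad/s; BW = Δω/(2π) = 5.706e+04 Hz.

(a) f₀ = 6631 Hz  (b) Q = 0.1162  (c) BW = 5.706e+04 Hz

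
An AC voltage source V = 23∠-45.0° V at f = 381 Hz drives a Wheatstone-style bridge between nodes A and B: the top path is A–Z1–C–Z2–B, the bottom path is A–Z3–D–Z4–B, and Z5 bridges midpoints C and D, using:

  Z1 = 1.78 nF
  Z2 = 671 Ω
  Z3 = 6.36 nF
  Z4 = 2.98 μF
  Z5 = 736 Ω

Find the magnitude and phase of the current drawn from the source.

Step 1 — Angular frequency: ω = 2π·f = 2π·381 = 2394 rad/s.
Step 2 — Component impedances:
  Z1: Z = 1/(jωC) = -j/(ω·C) = 0 - j2.347e+05 Ω
  Z2: Z = R = 671 Ω
  Z3: Z = 1/(jωC) = -j/(ω·C) = 0 - j6.568e+04 Ω
  Z4: Z = 1/(jωC) = -j/(ω·C) = 0 - j140.2 Ω
  Z5: Z = R = 736 Ω
Step 3 — Bridge requires nodal analysis (the Z5 bridge couples midpoints C and D, so the two paths cannot be reduced to a simple series/parallel combination). Setting node B to ground and injecting 1 A at node A, the 3-node admittance system at A, C, D solves to V_A = Z_AB = 27.66 - j5.143e+04 Ω = 5.143e+04∠-90.0° Ω.
Step 4 — Source phasor: V = 23∠-45.0° V = 16.26 - j16.26 V.
Step 5 — Ohm's law: I = V / Z_total = (16.26 - j16.26) / (27.66 - j5.143e+04) = 0.0003164 + j0.0003161 A.
Step 6 — Convert to polar: |I| = 0.0004472 A, ∠I = 45.0°.

I = 0.0004472∠45.0° A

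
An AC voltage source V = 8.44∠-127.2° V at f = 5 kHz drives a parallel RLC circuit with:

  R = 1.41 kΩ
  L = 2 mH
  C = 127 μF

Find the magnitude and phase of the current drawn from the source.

Step 1 — Angular frequency: ω = 2π·f = 2π·5000 = 3.142e+04 rad/s.
Step 2 — Component impedances:
  R: Z = R = 1410 Ω
  L: Z = jωL = j·3.142e+04·0.002 = 0 + j62.83 Ω
  C: Z = 1/(jωC) = -j/(ω·C) = 0 - j0.2506 Ω
Step 3 — Parallel combination: 1/Z_total = 1/R + 1/L + 1/C; Z_total = 4.491e-05 - j0.2516 Ω = 0.2516∠-90.0° Ω.
Step 4 — Source phasor: V = 8.44∠-127.2° V = -5.103 - j6.723 V.
Step 5 — Ohm's law: I = V / Z_total = (-5.103 - j6.723) / (4.491e-05 - j0.2516) = 26.71 - j20.28 A.
Step 6 — Convert to polar: |I| = 33.54 A, ∠I = -37.2°.

I = 33.54∠-37.2° A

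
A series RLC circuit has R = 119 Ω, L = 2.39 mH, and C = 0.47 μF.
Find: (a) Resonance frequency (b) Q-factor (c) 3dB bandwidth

Step 1 — Resonance condition Im(Z)=0 gives ω₀ = 1/√(LC).
Step 2 — ω₀ = 1/√(0.00239·4.7e-07) = 2.984e+04 rad/s.
Step 3 — f₀ = ω₀/(2π) = 4749 Hz.
Step 4 — Series Q: Q = ω₀L/R = 2.984e+04·0.00239/119 = 0.5992.
Step 5 — 3dB bandwidth: Δω = ω₀/Q = 4.979e+04 rad/s; BW = Δω/(2π) = 7924 Hz.

(a) f₀ = 4749 Hz  (b) Q = 0.5992  (c) BW = 7924 Hz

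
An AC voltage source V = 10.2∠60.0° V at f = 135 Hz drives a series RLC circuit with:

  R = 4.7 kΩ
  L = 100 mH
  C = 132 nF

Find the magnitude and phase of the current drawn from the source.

Step 1 — Angular frequency: ω = 2π·f = 2π·135 = 848.2 rad/s.
Step 2 — Component impedances:
  R: Z = R = 4700 Ω
  L: Z = jωL = j·848.2·0.1 = 0 + j84.82 Ω
  C: Z = 1/(jωC) = -j/(ω·C) = 0 - j8931 Ω
Step 3 — Series combination: Z_total = R + L + C = 4700 - j8846 Ω = 1.002e+04∠-62.0° Ω.
Step 4 — Source phasor: V = 10.2∠60.0° V = 5.1 + j8.833 V.
Step 5 — Ohm's law: I = V / Z_total = (5.1 + j8.833) / (4700 - j8846) = -0.0005399 + j0.0008633 A.
Step 6 — Convert to polar: |I| = 0.001018 A, ∠I = 122.0°.

I = 0.001018∠122.0° A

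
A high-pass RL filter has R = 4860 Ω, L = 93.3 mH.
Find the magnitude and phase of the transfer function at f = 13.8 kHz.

Step 1 — Angular frequency: ω = 2π·1.38e+04 = 8.671e+04 rad/s.
Step 2 — Transfer function: H(jω) = jωL/(R + jωL).
Step 3 — Numerator jωL = j·8090; denominator R + jωL = 4860 + j8090.
Step 4 — H = 0.7348 + j0.4414.
Step 5 — Magnitude: |H| = 0.8572 (-1.3 dB); phase: φ = 31.0°.

|H| = 0.8572 (-1.3 dB), φ = 31.0°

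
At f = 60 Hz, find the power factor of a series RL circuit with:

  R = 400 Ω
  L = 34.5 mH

Step 1 — Angular frequency: ω = 2π·f = 2π·60 = 377 rad/s.
Step 2 — Component impedances:
  R: Z = R = 400 Ω
  L: Z = jωL = j·377·0.0345 = 0 + j13.01 Ω
Step 3 — Series combination: Z_total = R + L = 400 + j13.01 Ω = 400.2∠1.9° Ω.
Step 4 — Power factor: PF = cos(φ) = Re(Z)/|Z| = 400/400.2 = 0.9995.
Step 5 — Type: Im(Z) = 13.01 ⇒ lagging (phase φ = 1.9°).

PF = 0.9995 (lagging, φ = 1.9°)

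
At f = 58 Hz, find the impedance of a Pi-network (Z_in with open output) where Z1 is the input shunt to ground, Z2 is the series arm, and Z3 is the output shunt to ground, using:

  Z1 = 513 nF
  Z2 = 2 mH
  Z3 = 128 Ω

Step 1 — Angular frequency: ω = 2π·f = 2π·58 = 364.4 rad/s.
Step 2 — Component impedances:
  Z1: Z = 1/(jωC) = -j/(ω·C) = 0 - j5349 Ω
  Z2: Z = jωL = j·364.4·0.002 = 0 + j0.7288 Ω
  Z3: Z = R = 128 Ω
Step 3 — With open output, the series arm Z2 and the output shunt Z3 appear in series to ground: Z2 + Z3 = 128 + j0.7288 Ω.
Step 4 — Parallel with input shunt Z1: Z_in = Z1 || (Z2 + Z3) = 128 - j2.334 Ω = 128∠-1.0° Ω.

Z = 128 - j2.334 Ω = 128∠-1.0° Ω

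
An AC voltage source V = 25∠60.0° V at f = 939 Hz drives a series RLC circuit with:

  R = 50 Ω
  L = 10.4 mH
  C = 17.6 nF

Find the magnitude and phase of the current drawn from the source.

Step 1 — Angular frequency: ω = 2π·f = 2π·939 = 5900 rad/s.
Step 2 — Component impedances:
  R: Z = R = 50 Ω
  L: Z = jωL = j·5900·0.0104 = 0 + j61.36 Ω
  C: Z = 1/(jωC) = -j/(ω·C) = 0 - j9630 Ω
Step 3 — Series combination: Z_total = R + L + C = 50 - j9569 Ω = 9569∠-89.7° Ω.
Step 4 — Source phasor: V = 25∠60.0° V = 12.5 + j21.65 V.
Step 5 — Ohm's law: I = V / Z_total = (12.5 + j21.65) / (50 - j9569) = -0.002256 + j0.001318 A.
Step 6 — Convert to polar: |I| = 0.002613 A, ∠I = 149.7°.

I = 0.002613∠149.7° A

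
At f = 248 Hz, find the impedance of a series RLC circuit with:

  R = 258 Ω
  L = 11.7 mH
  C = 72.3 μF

Step 1 — Angular frequency: ω = 2π·f = 2π·248 = 1558 rad/s.
Step 2 — Component impedances:
  R: Z = R = 258 Ω
  L: Z = jωL = j·1558·0.0117 = 0 + j18.23 Ω
  C: Z = 1/(jωC) = -j/(ω·C) = 0 - j8.876 Ω
Step 3 — Series combination: Z_total = R + L + C = 258 + j9.355 Ω = 258.2∠2.1° Ω.

Z = 258 + j9.355 Ω = 258.2∠2.1° Ω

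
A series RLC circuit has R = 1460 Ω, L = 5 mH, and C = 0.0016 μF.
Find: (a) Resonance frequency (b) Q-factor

Step 1 — Resonance condition Im(Z)=0 gives ω₀ = 1/√(LC).
Step 2 — ω₀ = 1/√(0.005·1.6e-09) = 3.536e+05 rad/s.
Step 3 — f₀ = ω₀/(2π) = 5.627e+04 Hz.
Step 4 — Series Q: Q = ω₀L/R = 3.536e+05·0.005/1460 = 1.211.

(a) f₀ = 5.627e+04 Hz  (b) Q = 1.211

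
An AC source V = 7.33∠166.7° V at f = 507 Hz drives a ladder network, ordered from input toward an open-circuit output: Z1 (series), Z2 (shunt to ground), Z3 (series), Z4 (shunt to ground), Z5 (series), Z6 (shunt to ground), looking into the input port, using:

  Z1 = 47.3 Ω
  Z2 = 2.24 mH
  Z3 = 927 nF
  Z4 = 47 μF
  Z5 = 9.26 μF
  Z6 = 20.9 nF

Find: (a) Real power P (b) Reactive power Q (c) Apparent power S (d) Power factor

Step 1 — Angular frequency: ω = 2π·f = 2π·507 = 3186 rad/s.
Step 2 — Component impedances:
  Z1: Z = R = 47.3 Ω
  Z2: Z = jωL = j·3186·0.00224 = 0 + j7.136 Ω
  Z3: Z = 1/(jωC) = -j/(ω·C) = 0 - j338.6 Ω
  Z4: Z = 1/(jωC) = -j/(ω·C) = 0 - j6.679 Ω
  Z5: Z = 1/(jωC) = -j/(ω·C) = 0 - j33.9 Ω
  Z6: Z = 1/(jωC) = -j/(ω·C) = 0 - j1.502e+04 Ω
Step 3 — Ladder network (open output): work backward from the far end, alternating series and parallel combinations. Z_in = 47.3 + j7.286 Ω = 47.86∠8.8° Ω.
Step 4 — Source phasor: V = 7.33∠166.7° V = -7.133 + j1.686 V.
Step 5 — Current: I = V / Z = -0.142 + j0.05752 A = 0.1532∠157.9° A.
Step 6 — Complex power: S = V·I* = 1.11 + j0.1709 VA.
Step 7 — Real power: P = Re(S) = 1.11 W.
Step 8 — Reactive power: Q = Im(S) = 0.1709 VAR.
Step 9 — Apparent power: |S| = 1.123 VA.
Step 10 — Power factor: PF = P/|S| = 0.9883 (lagging).

(a) P = 1.11 W  (b) Q = 0.1709 VAR  (c) S = 1.123 VA  (d) PF = 0.9883 (lagging)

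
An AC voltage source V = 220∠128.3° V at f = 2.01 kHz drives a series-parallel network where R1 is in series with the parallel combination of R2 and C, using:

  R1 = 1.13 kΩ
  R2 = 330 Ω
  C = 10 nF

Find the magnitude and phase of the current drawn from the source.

Step 1 — Angular frequency: ω = 2π·f = 2π·2010 = 1.263e+04 rad/s.
Step 2 — Component impedances:
  R1: Z = R = 1130 Ω
  R2: Z = R = 330 Ω
  C: Z = 1/(jωC) = -j/(ω·C) = 0 - j7918 Ω
Step 3 — Parallel branch: R2 || C = 1/(1/R2 + 1/C) = 329.4 - j13.73 Ω.
Step 4 — Series with R1: Z_total = R1 + (R2 || C) = 1459 - j13.73 Ω = 1459∠-0.5° Ω.
Step 5 — Source phasor: V = 220∠128.3° V = -136.4 + j172.7 V.
Step 6 — Ohm's law: I = V / Z_total = (-136.4 + j172.7) / (1459 - j13.73) = -0.09453 + j0.1174 A.
Step 7 — Convert to polar: |I| = 0.1507 A, ∠I = 128.8°.

I = 0.1507∠128.8° A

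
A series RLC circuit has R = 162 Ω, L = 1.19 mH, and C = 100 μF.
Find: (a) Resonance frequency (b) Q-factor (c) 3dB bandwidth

Step 1 — Resonance condition Im(Z)=0 gives ω₀ = 1/√(LC).
Step 2 — ω₀ = 1/√(0.00119·0.0001) = 2899 rad/s.
Step 3 — f₀ = ω₀/(2π) = 461.4 Hz.
Step 4 — Series Q: Q = ω₀L/R = 2899·0.00119/162 = 0.02129.
Step 5 — 3dB bandwidth: Δω = ω₀/Q = 1.361e+05 rad/s; BW = Δω/(2π) = 2.167e+04 Hz.

(a) f₀ = 461.4 Hz  (b) Q = 0.02129  (c) BW = 2.167e+04 Hz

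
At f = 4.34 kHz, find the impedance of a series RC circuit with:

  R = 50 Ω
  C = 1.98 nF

Step 1 — Angular frequency: ω = 2π·f = 2π·4340 = 2.727e+04 rad/s.
Step 2 — Component impedances:
  R: Z = R = 50 Ω
  C: Z = 1/(jωC) = -j/(ω·C) = 0 - j1.852e+04 Ω
Step 3 — Series combination: Z_total = R + C = 50 - j1.852e+04 Ω = 1.852e+04∠-89.8° Ω.

Z = 50 - j1.852e+04 Ω = 1.852e+04∠-89.8° Ω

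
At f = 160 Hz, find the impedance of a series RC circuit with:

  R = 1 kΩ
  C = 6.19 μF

Step 1 — Angular frequency: ω = 2π·f = 2π·160 = 1005 rad/s.
Step 2 — Component impedances:
  R: Z = R = 1000 Ω
  C: Z = 1/(jωC) = -j/(ω·C) = 0 - j160.7 Ω
Step 3 — Series combination: Z_total = R + C = 1000 - j160.7 Ω = 1013∠-9.1° Ω.

Z = 1000 - j160.7 Ω = 1013∠-9.1° Ω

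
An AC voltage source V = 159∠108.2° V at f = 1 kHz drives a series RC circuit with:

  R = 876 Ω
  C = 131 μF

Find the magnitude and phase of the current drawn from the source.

Step 1 — Angular frequency: ω = 2π·f = 2π·1000 = 6283 rad/s.
Step 2 — Component impedances:
  R: Z = R = 876 Ω
  C: Z = 1/(jωC) = -j/(ω·C) = 0 - j1.215 Ω
Step 3 — Series combination: Z_total = R + C = 876 - j1.215 Ω = 876∠-0.1° Ω.
Step 4 — Source phasor: V = 159∠108.2° V = -49.66 + j151 V.
Step 5 — Ohm's law: I = V / Z_total = (-49.66 + j151) / (876 - j1.215) = -0.05693 + j0.1723 A.
Step 6 — Convert to polar: |I| = 0.1815 A, ∠I = 108.3°.

I = 0.1815∠108.3° A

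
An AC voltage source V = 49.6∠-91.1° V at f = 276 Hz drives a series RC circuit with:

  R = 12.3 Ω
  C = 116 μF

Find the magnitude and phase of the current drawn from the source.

Step 1 — Angular frequency: ω = 2π·f = 2π·276 = 1734 rad/s.
Step 2 — Component impedances:
  R: Z = R = 12.3 Ω
  C: Z = 1/(jωC) = -j/(ω·C) = 0 - j4.971 Ω
Step 3 — Series combination: Z_total = R + C = 12.3 - j4.971 Ω = 13.27∠-22.0° Ω.
Step 4 — Source phasor: V = 49.6∠-91.1° V = -0.9522 - j49.59 V.
Step 5 — Ohm's law: I = V / Z_total = (-0.9522 - j49.59) / (12.3 - j4.971) = 1.334 - j3.493 A.
Step 6 — Convert to polar: |I| = 3.739 A, ∠I = -69.1°.

I = 3.739∠-69.1° A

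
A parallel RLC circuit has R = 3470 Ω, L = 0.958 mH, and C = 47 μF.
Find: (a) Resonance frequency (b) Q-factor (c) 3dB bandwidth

Step 1 — Resonance: ω₀ = 1/√(LC) = 1/√(0.000958·4.7e-05) = 4713 rad/s.
Step 2 — f₀ = ω₀/(2π) = 750 Hz.
Step 3 — Parallel Q: Q = R/(ω₀L) = 3470/(4713·0.000958) = 768.6.
Step 4 — Bandwidth: Δω = ω₀/Q = 6.132 rad/s; BW = Δω/(2π) = 0.9759 Hz.

(a) f₀ = 750 Hz  (b) Q = 768.6  (c) BW = 0.9759 Hz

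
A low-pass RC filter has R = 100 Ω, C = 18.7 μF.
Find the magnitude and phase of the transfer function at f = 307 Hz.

Step 1 — Angular frequency: ω = 2π·307 = 1929 rad/s.
Step 2 — Transfer function: H(jω) = 1/(1 + jωRC).
Step 3 — Denominator: 1 + jωRC = 1 + j·1929·100·1.87e-05 = 1 + j3.607.
Step 4 — H = 0.07137 - j0.2574.
Step 5 — Magnitude: |H| = 0.2672 (-11.5 dB); phase: φ = -74.5°.

|H| = 0.2672 (-11.5 dB), φ = -74.5°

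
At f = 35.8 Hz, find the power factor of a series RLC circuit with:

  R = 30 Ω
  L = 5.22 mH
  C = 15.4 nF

Step 1 — Angular frequency: ω = 2π·f = 2π·35.8 = 224.9 rad/s.
Step 2 — Component impedances:
  R: Z = R = 30 Ω
  L: Z = jωL = j·224.9·0.00522 = 0 + j1.174 Ω
  C: Z = 1/(jωC) = -j/(ω·C) = 0 - j2.887e+05 Ω
Step 3 — Series combination: Z_total = R + L + C = 30 - j2.887e+05 Ω = 2.887e+05∠-90.0° Ω.
Step 4 — Power factor: PF = cos(φ) = Re(Z)/|Z| = 30/2.887e+05 = 0.0001039.
Step 5 — Type: Im(Z) = -2.887e+05 ⇒ leading (phase φ = -90.0°).

PF = 0.0001039 (leading, φ = -90.0°)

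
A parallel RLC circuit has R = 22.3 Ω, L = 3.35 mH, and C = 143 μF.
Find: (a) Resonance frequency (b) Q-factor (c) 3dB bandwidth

Step 1 — Resonance: ω₀ = 1/√(LC) = 1/√(0.00335·0.000143) = 1445 rad/s.
Step 2 — f₀ = ω₀/(2π) = 229.9 Hz.
Step 3 — Parallel Q: Q = R/(ω₀L) = 22.3/(1445·0.00335) = 4.607.
Step 4 — Bandwidth: Δω = ω₀/Q = 313.6 rad/s; BW = Δω/(2π) = 49.91 Hz.

(a) f₀ = 229.9 Hz  (b) Q = 4.607  (c) BW = 49.91 Hz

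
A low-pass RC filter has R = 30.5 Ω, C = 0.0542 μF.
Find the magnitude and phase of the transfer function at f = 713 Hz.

Step 1 — Angular frequency: ω = 2π·713 = 4480 rad/s.
Step 2 — Transfer function: H(jω) = 1/(1 + jωRC).
Step 3 — Denominator: 1 + jωRC = 1 + j·4480·30.5·5.42e-08 = 1 + j0.007406.
Step 4 — H = 0.9999 - j0.007405.
Step 5 — Magnitude: |H| = 1 (-0.0 dB); phase: φ = -0.4°.

|H| = 1 (-0.0 dB), φ = -0.4°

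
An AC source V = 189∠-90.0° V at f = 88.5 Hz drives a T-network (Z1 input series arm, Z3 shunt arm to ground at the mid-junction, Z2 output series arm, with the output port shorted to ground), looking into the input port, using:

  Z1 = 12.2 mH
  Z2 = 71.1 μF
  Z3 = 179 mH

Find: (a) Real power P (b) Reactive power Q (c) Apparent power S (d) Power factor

Step 1 — Angular frequency: ω = 2π·f = 2π·88.5 = 556.1 rad/s.
Step 2 — Component impedances:
  Z1: Z = jωL = j·556.1·0.0122 = 0 + j6.784 Ω
  Z2: Z = 1/(jωC) = -j/(ω·C) = 0 - j25.29 Ω
  Z3: Z = jωL = j·556.1·0.179 = 0 + j99.54 Ω
Step 3 — With the output port shorted to ground, the output series arm Z2 runs from the junction to ground; the shunt arm Z3 also runs from the junction to ground. They appear in parallel: Z3 || Z2 = 0 - j33.91 Ω.
Step 4 — Series with input arm Z1: Z_in = Z1 + (Z3 || Z2) = 0 - j27.13 Ω = 27.13∠-90.0° Ω.
Step 5 — Source phasor: V = 189∠-90.0° V = 0 - j189 V.
Step 6 — Current: I = V / Z = 6.967 A = 6.967∠0.0° A.
Step 7 — Complex power: S = V·I* = 0 - j1317 VA.
Step 8 — Real power: P = Re(S) = 0 W.
Step 9 — Reactive power: Q = Im(S) = -1317 VAR.
Step 10 — Apparent power: |S| = 1317 VA.
Step 11 — Power factor: PF = P/|S| = 0 (leading).

(a) P = 0 W  (b) Q = -1317 VAR  (c) S = 1317 VA  (d) PF = 0 (leading)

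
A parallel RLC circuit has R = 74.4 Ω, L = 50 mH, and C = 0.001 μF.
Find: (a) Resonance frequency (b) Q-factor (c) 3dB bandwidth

Step 1 — Resonance: ω₀ = 1/√(LC) = 1/√(0.05·1e-09) = 1.414e+05 rad/s.
Step 2 — f₀ = ω₀/(2π) = 2.251e+04 Hz.
Step 3 — Parallel Q: Q = R/(ω₀L) = 74.4/(1.414e+05·0.05) = 0.01052.
Step 4 — Bandwidth: Δω = ω₀/Q = 1.344e+07 rad/s; BW = Δω/(2π) = 2.139e+06 Hz.

(a) f₀ = 2.251e+04 Hz  (b) Q = 0.01052  (c) BW = 2.139e+06 Hz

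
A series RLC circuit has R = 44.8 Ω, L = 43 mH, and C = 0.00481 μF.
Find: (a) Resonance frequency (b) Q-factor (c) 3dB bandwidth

Step 1 — Resonance condition Im(Z)=0 gives ω₀ = 1/√(LC).
Step 2 — ω₀ = 1/√(0.043·4.81e-09) = 6.953e+04 rad/s.
Step 3 — f₀ = ω₀/(2π) = 1.107e+04 Hz.
Step 4 — Series Q: Q = ω₀L/R = 6.953e+04·0.043/44.8 = 66.74.
Step 5 — 3dB bandwidth: Δω = ω₀/Q = 1042 rad/s; BW = Δω/(2π) = 165.8 Hz.

(a) f₀ = 1.107e+04 Hz  (b) Q = 66.74  (c) BW = 165.8 Hz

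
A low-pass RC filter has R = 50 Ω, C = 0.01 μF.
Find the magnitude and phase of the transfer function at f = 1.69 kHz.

Step 1 — Angular frequency: ω = 2π·1690 = 1.062e+04 rad/s.
Step 2 — Transfer function: H(jω) = 1/(1 + jωRC).
Step 3 — Denominator: 1 + jωRC = 1 + j·1.062e+04·50·1e-08 = 1 + j0.005309.
Step 4 — H = 1 - j0.005309.
Step 5 — Magnitude: |H| = 1 (-0.0 dB); phase: φ = -0.3°.

|H| = 1 (-0.0 dB), φ = -0.3°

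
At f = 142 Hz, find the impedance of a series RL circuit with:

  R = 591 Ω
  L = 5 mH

Step 1 — Angular frequency: ω = 2π·f = 2π·142 = 892.2 rad/s.
Step 2 — Component impedances:
  R: Z = R = 591 Ω
  L: Z = jωL = j·892.2·0.005 = 0 + j4.461 Ω
Step 3 — Series combination: Z_total = R + L = 591 + j4.461 Ω = 591∠0.4° Ω.

Z = 591 + j4.461 Ω = 591∠0.4° Ω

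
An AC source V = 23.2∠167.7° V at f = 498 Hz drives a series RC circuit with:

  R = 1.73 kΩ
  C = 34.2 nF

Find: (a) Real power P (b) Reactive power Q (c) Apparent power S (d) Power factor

Step 1 — Angular frequency: ω = 2π·f = 2π·498 = 3129 rad/s.
Step 2 — Component impedances:
  R: Z = R = 1730 Ω
  C: Z = 1/(jωC) = -j/(ω·C) = 0 - j9345 Ω
Step 3 — Series combination: Z_total = R + C = 1730 - j9345 Ω = 9503∠-79.5° Ω.
Step 4 — Source phasor: V = 23.2∠167.7° V = -22.67 + j4.942 V.
Step 5 — Current: I = V / Z = -0.0009456 - j0.002251 A = 0.002441∠-112.8° A.
Step 6 — Complex power: S = V·I* = 0.01031 - j0.05569 VA.
Step 7 — Real power: P = Re(S) = 0.01031 W.
Step 8 — Reactive power: Q = Im(S) = -0.05569 VAR.
Step 9 — Apparent power: |S| = 0.05664 VA.
Step 10 — Power factor: PF = P/|S| = 0.182 (leading).

(a) P = 0.01031 W  (b) Q = -0.05569 VAR  (c) S = 0.05664 VA  (d) PF = 0.182 (leading)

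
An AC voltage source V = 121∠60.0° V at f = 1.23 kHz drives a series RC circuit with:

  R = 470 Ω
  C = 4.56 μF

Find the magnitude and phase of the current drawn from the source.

Step 1 — Angular frequency: ω = 2π·f = 2π·1230 = 7728 rad/s.
Step 2 — Component impedances:
  R: Z = R = 470 Ω
  C: Z = 1/(jωC) = -j/(ω·C) = 0 - j28.38 Ω
Step 3 — Series combination: Z_total = R + C = 470 - j28.38 Ω = 470.9∠-3.5° Ω.
Step 4 — Source phasor: V = 121∠60.0° V = 60.5 + j104.8 V.
Step 5 — Ohm's law: I = V / Z_total = (60.5 + j104.8) / (470 - j28.38) = 0.1148 + j0.2299 A.
Step 6 — Convert to polar: |I| = 0.257 A, ∠I = 63.5°.

I = 0.257∠63.5° A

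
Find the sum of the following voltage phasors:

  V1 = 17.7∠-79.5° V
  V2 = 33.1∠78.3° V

Step 1 — Convert each phasor to rectangular form:
  V1 = 17.7·(cos(-79.5°) + j·sin(-79.5°)) = 3.226 - j17.4 V
  V2 = 33.1·(cos(78.3°) + j·sin(78.3°)) = 6.712 + j32.41 V
Step 2 — Sum components: V_total = 9.938 + j15.01 V.
Step 3 — Convert to polar: |V_total| = 18 V, ∠V_total = 56.5°.

V_total = 18∠56.5° V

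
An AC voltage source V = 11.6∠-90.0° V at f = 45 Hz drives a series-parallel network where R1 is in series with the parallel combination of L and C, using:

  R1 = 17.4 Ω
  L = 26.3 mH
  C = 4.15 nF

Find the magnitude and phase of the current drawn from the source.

Step 1 — Angular frequency: ω = 2π·f = 2π·45 = 282.7 rad/s.
Step 2 — Component impedances:
  R1: Z = R = 17.4 Ω
  L: Z = jωL = j·282.7·0.0263 = 0 + j7.436 Ω
  C: Z = 1/(jωC) = -j/(ω·C) = 0 - j8.522e+05 Ω
Step 3 — Parallel branch: L || C = 1/(1/L + 1/C) = 0 + j7.436 Ω.
Step 4 — Series with R1: Z_total = R1 + (L || C) = 17.4 + j7.436 Ω = 18.92∠23.1° Ω.
Step 5 — Source phasor: V = 11.6∠-90.0° V = 0 - j11.6 V.
Step 6 — Ohm's law: I = V / Z_total = (0 - j11.6) / (17.4 + j7.436) = -0.2409 - j0.5637 A.
Step 7 — Convert to polar: |I| = 0.613 A, ∠I = -113.1°.

I = 0.613∠-113.1° A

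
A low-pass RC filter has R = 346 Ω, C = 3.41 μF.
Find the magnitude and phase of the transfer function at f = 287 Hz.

Step 1 — Angular frequency: ω = 2π·287 = 1803 rad/s.
Step 2 — Transfer function: H(jω) = 1/(1 + jωRC).
Step 3 — Denominator: 1 + jωRC = 1 + j·1803·346·3.41e-06 = 1 + j2.128.
Step 4 — H = 0.1809 - j0.385.
Step 5 — Magnitude: |H| = 0.4254 (-7.4 dB); phase: φ = -64.8°.

|H| = 0.4254 (-7.4 dB), φ = -64.8°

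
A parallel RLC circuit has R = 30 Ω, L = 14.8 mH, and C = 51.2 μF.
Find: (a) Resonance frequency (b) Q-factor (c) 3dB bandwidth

Step 1 — Resonance: ω₀ = 1/√(LC) = 1/√(0.0148·5.12e-05) = 1149 rad/s.
Step 2 — f₀ = ω₀/(2π) = 182.8 Hz.
Step 3 — Parallel Q: Q = R/(ω₀L) = 30/(1149·0.0148) = 1.765.
Step 4 — Bandwidth: Δω = ω₀/Q = 651 rad/s; BW = Δω/(2π) = 103.6 Hz.

(a) f₀ = 182.8 Hz  (b) Q = 1.765  (c) BW = 103.6 Hz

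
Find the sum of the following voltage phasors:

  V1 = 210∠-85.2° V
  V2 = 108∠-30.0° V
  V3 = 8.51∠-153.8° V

Step 1 — Convert each phasor to rectangular form:
  V1 = 210·(cos(-85.2°) + j·sin(-85.2°)) = 17.57 - j209.3 V
  V2 = 108·(cos(-30.0°) + j·sin(-30.0°)) = 93.53 - j54 V
  V3 = 8.51·(cos(-153.8°) + j·sin(-153.8°)) = -7.636 - j3.757 V
Step 2 — Sum components: V_total = 103.5 - j267 V.
Step 3 — Convert to polar: |V_total| = 286.4 V, ∠V_total = -68.8°.

V_total = 286.4∠-68.8° V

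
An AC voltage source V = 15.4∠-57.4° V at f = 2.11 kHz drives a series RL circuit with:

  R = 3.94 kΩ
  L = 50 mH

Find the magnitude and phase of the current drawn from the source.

Step 1 — Angular frequency: ω = 2π·f = 2π·2110 = 1.326e+04 rad/s.
Step 2 — Component impedances:
  R: Z = R = 3940 Ω
  L: Z = jωL = j·1.326e+04·0.05 = 0 + j662.9 Ω
Step 3 — Series combination: Z_total = R + L = 3940 + j662.9 Ω = 3995∠9.6° Ω.
Step 4 — Source phasor: V = 15.4∠-57.4° V = 8.297 - j12.97 V.
Step 5 — Ohm's law: I = V / Z_total = (8.297 - j12.97) / (3940 + j662.9) = 0.001509 - j0.003547 A.
Step 6 — Convert to polar: |I| = 0.003854 A, ∠I = -67.0°.

I = 0.003854∠-67.0° A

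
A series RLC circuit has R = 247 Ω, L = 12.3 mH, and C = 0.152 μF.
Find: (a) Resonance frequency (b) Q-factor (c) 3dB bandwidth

Step 1 — Resonance condition Im(Z)=0 gives ω₀ = 1/√(LC).
Step 2 — ω₀ = 1/√(0.0123·1.52e-07) = 2.313e+04 rad/s.
Step 3 — f₀ = ω₀/(2π) = 3681 Hz.
Step 4 — Series Q: Q = ω₀L/R = 2.313e+04·0.0123/247 = 1.152.
Step 5 — 3dB bandwidth: Δω = ω₀/Q = 2.008e+04 rad/s; BW = Δω/(2π) = 3196 Hz.

(a) f₀ = 3681 Hz  (b) Q = 1.152  (c) BW = 3196 Hz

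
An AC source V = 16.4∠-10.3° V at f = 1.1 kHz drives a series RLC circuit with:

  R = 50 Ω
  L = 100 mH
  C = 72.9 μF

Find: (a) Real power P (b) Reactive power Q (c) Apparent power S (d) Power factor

Step 1 — Angular frequency: ω = 2π·f = 2π·1100 = 6912 rad/s.
Step 2 — Component impedances:
  R: Z = R = 50 Ω
  L: Z = jωL = j·6912·0.1 = 0 + j691.2 Ω
  C: Z = 1/(jωC) = -j/(ω·C) = 0 - j1.985 Ω
Step 3 — Series combination: Z_total = R + L + C = 50 + j689.2 Ω = 691∠85.9° Ω.
Step 4 — Source phasor: V = 16.4∠-10.3° V = 16.14 - j2.932 V.
Step 5 — Current: I = V / Z = -0.002543 - j0.0236 A = 0.02373∠-96.2° A.
Step 6 — Complex power: S = V·I* = 0.02817 + j0.3882 VA.
Step 7 — Real power: P = Re(S) = 0.02817 W.
Step 8 — Reactive power: Q = Im(S) = 0.3882 VAR.
Step 9 — Apparent power: |S| = 0.3892 VA.
Step 10 — Power factor: PF = P/|S| = 0.07236 (lagging).

(a) P = 0.02817 W  (b) Q = 0.3882 VAR  (c) S = 0.3892 VA  (d) PF = 0.07236 (lagging)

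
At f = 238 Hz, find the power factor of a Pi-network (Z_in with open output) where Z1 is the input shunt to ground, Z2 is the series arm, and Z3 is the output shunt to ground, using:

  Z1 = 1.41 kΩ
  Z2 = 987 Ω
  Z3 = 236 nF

Step 1 — Angular frequency: ω = 2π·f = 2π·238 = 1495 rad/s.
Step 2 — Component impedances:
  Z1: Z = R = 1410 Ω
  Z2: Z = R = 987 Ω
  Z3: Z = 1/(jωC) = -j/(ω·C) = 0 - j2834 Ω
Step 3 — With open output, the series arm Z2 and the output shunt Z3 appear in series to ground: Z2 + Z3 = 987 - j2834 Ω.
Step 4 — Parallel with input shunt Z1: Z_in = Z1 || (Z2 + Z3) = 1064 - j409 Ω = 1140∠-21.0° Ω.
Step 5 — Power factor: PF = cos(φ) = Re(Z)/|Z| = 1064/1139.9 = 0.9334.
Step 6 — Type: Im(Z) = -409 ⇒ leading (phase φ = -21.0°).

PF = 0.9334 (leading, φ = -21.0°)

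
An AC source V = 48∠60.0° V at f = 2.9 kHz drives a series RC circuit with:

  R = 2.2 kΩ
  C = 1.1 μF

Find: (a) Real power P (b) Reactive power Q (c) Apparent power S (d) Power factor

Step 1 — Angular frequency: ω = 2π·f = 2π·2900 = 1.822e+04 rad/s.
Step 2 — Component impedances:
  R: Z = R = 2200 Ω
  C: Z = 1/(jωC) = -j/(ω·C) = 0 - j49.89 Ω
Step 3 — Series combination: Z_total = R + C = 2200 - j49.89 Ω = 2201∠-1.3° Ω.
Step 4 — Source phasor: V = 48∠60.0° V = 24 + j41.57 V.
Step 5 — Current: I = V / Z = 0.01048 + j0.01913 A = 0.02181∠61.3° A.
Step 6 — Complex power: S = V·I* = 1.047 - j0.02374 VA.
Step 7 — Real power: P = Re(S) = 1.047 W.
Step 8 — Reactive power: Q = Im(S) = -0.02374 VAR.
Step 9 — Apparent power: |S| = 1.047 VA.
Step 10 — Power factor: PF = P/|S| = 0.9997 (leading).

(a) P = 1.047 W  (b) Q = -0.02374 VAR  (c) S = 1.047 VA  (d) PF = 0.9997 (leading)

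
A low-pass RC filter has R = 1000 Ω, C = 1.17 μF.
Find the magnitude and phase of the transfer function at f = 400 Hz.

Step 1 — Angular frequency: ω = 2π·400 = 2513 rad/s.
Step 2 — Transfer function: H(jω) = 1/(1 + jωRC).
Step 3 — Denominator: 1 + jωRC = 1 + j·2513·1000·1.17e-06 = 1 + j2.941.
Step 4 — H = 0.1037 - j0.3048.
Step 5 — Magnitude: |H| = 0.322 (-9.8 dB); phase: φ = -71.2°.

|H| = 0.322 (-9.8 dB), φ = -71.2°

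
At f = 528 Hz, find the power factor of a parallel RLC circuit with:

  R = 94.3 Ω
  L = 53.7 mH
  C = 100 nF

Step 1 — Angular frequency: ω = 2π·f = 2π·528 = 3318 rad/s.
Step 2 — Component impedances:
  R: Z = R = 94.3 Ω
  L: Z = jωL = j·3318·0.0537 = 0 + j178.2 Ω
  C: Z = 1/(jωC) = -j/(ω·C) = 0 - j3014 Ω
Step 3 — Parallel combination: 1/Z_total = 1/R + 1/L + 1/C; Z_total = 75.56 + j37.63 Ω = 84.41∠26.5° Ω.
Step 4 — Power factor: PF = cos(φ) = Re(Z)/|Z| = 75.558/84.41 = 0.8951.
Step 5 — Type: Im(Z) = 37.63 ⇒ lagging (phase φ = 26.5°).

PF = 0.8951 (lagging, φ = 26.5°)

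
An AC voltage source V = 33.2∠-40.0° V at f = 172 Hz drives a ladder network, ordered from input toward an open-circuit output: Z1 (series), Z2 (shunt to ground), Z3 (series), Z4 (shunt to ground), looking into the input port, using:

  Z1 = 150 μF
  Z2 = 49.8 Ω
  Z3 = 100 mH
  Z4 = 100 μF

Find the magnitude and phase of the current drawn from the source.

Step 1 — Angular frequency: ω = 2π·f = 2π·172 = 1081 rad/s.
Step 2 — Component impedances:
  Z1: Z = 1/(jωC) = -j/(ω·C) = 0 - j6.169 Ω
  Z2: Z = R = 49.8 Ω
  Z3: Z = jωL = j·1081·0.1 = 0 + j108.1 Ω
  Z4: Z = 1/(jωC) = -j/(ω·C) = 0 - j9.253 Ω
Step 3 — Ladder network (open output): work backward from the far end, alternating series and parallel combinations. Z_in = 39.71 + j13.85 Ω = 42.06∠19.2° Ω.
Step 4 — Source phasor: V = 33.2∠-40.0° V = 25.43 - j21.34 V.
Step 5 — Ohm's law: I = V / Z_total = (25.43 - j21.34) / (39.71 + j13.85) = 0.404 - j0.6782 A.
Step 6 — Convert to polar: |I| = 0.7894 A, ∠I = -59.2°.

I = 0.7894∠-59.2° A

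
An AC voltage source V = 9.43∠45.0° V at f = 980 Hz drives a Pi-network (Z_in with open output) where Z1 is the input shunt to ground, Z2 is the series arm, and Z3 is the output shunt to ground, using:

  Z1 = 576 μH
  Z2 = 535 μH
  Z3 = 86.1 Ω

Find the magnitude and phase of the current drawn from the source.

Step 1 — Angular frequency: ω = 2π·f = 2π·980 = 6158 rad/s.
Step 2 — Component impedances:
  Z1: Z = jωL = j·6158·0.000576 = 0 + j3.547 Ω
  Z2: Z = jωL = j·6158·0.000535 = 0 + j3.294 Ω
  Z3: Z = R = 86.1 Ω
Step 3 — With open output, the series arm Z2 and the output shunt Z3 appear in series to ground: Z2 + Z3 = 86.1 + j3.294 Ω.
Step 4 — Parallel with input shunt Z1: Z_in = Z1 || (Z2 + Z3) = 0.1452 + j3.535 Ω = 3.538∠87.6° Ω.
Step 5 — Source phasor: V = 9.43∠45.0° V = 6.668 + j6.668 V.
Step 6 — Ohm's law: I = V / Z_total = (6.668 + j6.668) / (0.1452 + j3.535) = 1.96 - j1.806 A.
Step 7 — Convert to polar: |I| = 2.665 A, ∠I = -42.6°.

I = 2.665∠-42.6° A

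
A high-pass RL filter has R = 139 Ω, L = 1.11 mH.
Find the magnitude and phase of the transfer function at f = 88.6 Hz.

Step 1 — Angular frequency: ω = 2π·88.6 = 556.7 rad/s.
Step 2 — Transfer function: H(jω) = jωL/(R + jωL).
Step 3 — Numerator jωL = j·0.6179; denominator R + jωL = 139 + j0.6179.
Step 4 — H = 1.976e-05 + j0.004445.
Step 5 — Magnitude: |H| = 0.004445 (-47.0 dB); phase: φ = 89.7°.

|H| = 0.004445 (-47.0 dB), φ = 89.7°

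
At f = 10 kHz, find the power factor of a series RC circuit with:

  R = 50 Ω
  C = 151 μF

Step 1 — Angular frequency: ω = 2π·f = 2π·1e+04 = 6.283e+04 rad/s.
Step 2 — Component impedances:
  R: Z = R = 50 Ω
  C: Z = 1/(jωC) = -j/(ω·C) = 0 - j0.1054 Ω
Step 3 — Series combination: Z_total = R + C = 50 - j0.1054 Ω = 50∠-0.1° Ω.
Step 4 — Power factor: PF = cos(φ) = Re(Z)/|Z| = 50/50 = 1.
Step 5 — Type: Im(Z) = -0.1054 ⇒ leading (phase φ = -0.1°).

PF = 1 (leading, φ = -0.1°)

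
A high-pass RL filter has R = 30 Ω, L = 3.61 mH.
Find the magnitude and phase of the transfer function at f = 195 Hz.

Step 1 — Angular frequency: ω = 2π·195 = 1225 rad/s.
Step 2 — Transfer function: H(jω) = jωL/(R + jωL).
Step 3 — Numerator jωL = j·4.423; denominator R + jωL = 30 + j4.423.
Step 4 — H = 0.02127 + j0.1443.
Step 5 — Magnitude: |H| = 0.1459 (-16.7 dB); phase: φ = 81.6°.

|H| = 0.1459 (-16.7 dB), φ = 81.6°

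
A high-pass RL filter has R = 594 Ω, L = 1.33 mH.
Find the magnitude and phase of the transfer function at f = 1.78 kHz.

Step 1 — Angular frequency: ω = 2π·1780 = 1.118e+04 rad/s.
Step 2 — Transfer function: H(jω) = jωL/(R + jωL).
Step 3 — Numerator jωL = j·14.87; denominator R + jωL = 594 + j14.87.
Step 4 — H = 0.0006267 + j0.02503.
Step 5 — Magnitude: |H| = 0.02503 (-32.0 dB); phase: φ = 88.6°.

|H| = 0.02503 (-32.0 dB), φ = 88.6°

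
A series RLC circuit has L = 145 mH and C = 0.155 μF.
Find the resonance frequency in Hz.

Step 1 — Resonance condition Im(Z)=0 gives ω₀ = 1/√(LC).
Step 2 — ω₀ = 1/√(0.145·1.55e-07) = 6670 rad/s.
Step 3 — f₀ = ω₀/(2π) = 1062 Hz.

f₀ = 1062 Hz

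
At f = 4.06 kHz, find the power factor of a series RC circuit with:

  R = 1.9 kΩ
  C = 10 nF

Step 1 — Angular frequency: ω = 2π·f = 2π·4060 = 2.551e+04 rad/s.
Step 2 — Component impedances:
  R: Z = R = 1900 Ω
  C: Z = 1/(jωC) = -j/(ω·C) = 0 - j3920 Ω
Step 3 — Series combination: Z_total = R + C = 1900 - j3920 Ω = 4356∠-64.1° Ω.
Step 4 — Power factor: PF = cos(φ) = Re(Z)/|Z| = 1900/4356 = 0.4362.
Step 5 — Type: Im(Z) = -3920 ⇒ leading (phase φ = -64.1°).

PF = 0.4362 (leading, φ = -64.1°)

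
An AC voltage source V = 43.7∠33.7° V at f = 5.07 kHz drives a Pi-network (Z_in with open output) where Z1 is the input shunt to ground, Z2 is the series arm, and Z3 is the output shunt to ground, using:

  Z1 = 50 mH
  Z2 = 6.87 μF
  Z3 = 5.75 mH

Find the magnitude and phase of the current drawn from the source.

Step 1 — Angular frequency: ω = 2π·f = 2π·5070 = 3.186e+04 rad/s.
Step 2 — Component impedances:
  Z1: Z = jωL = j·3.186e+04·0.05 = 0 + j1593 Ω
  Z2: Z = 1/(jωC) = -j/(ω·C) = 0 - j4.569 Ω
  Z3: Z = jωL = j·3.186e+04·0.00575 = 0 + j183.2 Ω
Step 3 — With open output, the series arm Z2 and the output shunt Z3 appear in series to ground: Z2 + Z3 = 0 + j178.6 Ω.
Step 4 — Parallel with input shunt Z1: Z_in = Z1 || (Z2 + Z3) = 0 + j160.6 Ω = 160.6∠90.0° Ω.
Step 5 — Source phasor: V = 43.7∠33.7° V = 36.36 + j24.25 V.
Step 6 — Ohm's law: I = V / Z_total = (36.36 + j24.25) / (0 + j160.6) = 0.151 - j0.2264 A.
Step 7 — Convert to polar: |I| = 0.2721 A, ∠I = -56.3°.

I = 0.2721∠-56.3° A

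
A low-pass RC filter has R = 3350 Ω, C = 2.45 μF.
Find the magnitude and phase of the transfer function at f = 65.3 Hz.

Step 1 — Angular frequency: ω = 2π·65.3 = 410.3 rad/s.
Step 2 — Transfer function: H(jω) = 1/(1 + jωRC).
Step 3 — Denominator: 1 + jωRC = 1 + j·410.3·3350·2.45e-06 = 1 + j3.367.
Step 4 — H = 0.08104 - j0.2729.
Step 5 — Magnitude: |H| = 0.2847 (-10.9 dB); phase: φ = -73.5°.

|H| = 0.2847 (-10.9 dB), φ = -73.5°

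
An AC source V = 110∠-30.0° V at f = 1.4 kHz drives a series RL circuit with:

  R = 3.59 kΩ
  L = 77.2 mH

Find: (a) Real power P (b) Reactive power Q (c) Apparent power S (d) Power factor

Step 1 — Angular frequency: ω = 2π·f = 2π·1400 = 8796 rad/s.
Step 2 — Component impedances:
  R: Z = R = 3590 Ω
  L: Z = jωL = j·8796·0.0772 = 0 + j679.1 Ω
Step 3 — Series combination: Z_total = R + L = 3590 + j679.1 Ω = 3654∠10.7° Ω.
Step 4 — Source phasor: V = 110∠-30.0° V = 95.26 - j55 V.
Step 5 — Current: I = V / Z = 0.02282 - j0.01964 A = 0.03011∠-40.7° A.
Step 6 — Complex power: S = V·I* = 3.254 + j0.6155 VA.
Step 7 — Real power: P = Re(S) = 3.254 W.
Step 8 — Reactive power: Q = Im(S) = 0.6155 VAR.
Step 9 — Apparent power: |S| = 3.312 VA.
Step 10 — Power factor: PF = P/|S| = 0.9826 (lagging).

(a) P = 3.254 W  (b) Q = 0.6155 VAR  (c) S = 3.312 VA  (d) PF = 0.9826 (lagging)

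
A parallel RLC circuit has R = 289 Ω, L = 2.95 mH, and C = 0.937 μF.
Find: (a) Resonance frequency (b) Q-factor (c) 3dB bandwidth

Step 1 — Resonance: ω₀ = 1/√(LC) = 1/√(0.00295·9.37e-07) = 1.902e+04 rad/s.
Step 2 — f₀ = ω₀/(2π) = 3027 Hz.
Step 3 — Parallel Q: Q = R/(ω₀L) = 289/(1.902e+04·0.00295) = 5.151.
Step 4 — Bandwidth: Δω = ω₀/Q = 3693 rad/s; BW = Δω/(2π) = 587.7 Hz.

(a) f₀ = 3027 Hz  (b) Q = 5.151  (c) BW = 587.7 Hz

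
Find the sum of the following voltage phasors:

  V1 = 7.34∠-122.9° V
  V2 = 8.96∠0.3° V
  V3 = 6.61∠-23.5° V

Step 1 — Convert each phasor to rectangular form:
  V1 = 7.34·(cos(-122.9°) + j·sin(-122.9°)) = -3.987 - j6.163 V
  V2 = 8.96·(cos(0.3°) + j·sin(0.3°)) = 8.96 + j0.04691 V
  V3 = 6.61·(cos(-23.5°) + j·sin(-23.5°)) = 6.062 - j2.636 V
Step 2 — Sum components: V_total = 11.03 - j8.752 V.
Step 3 — Convert to polar: |V_total| = 14.08 V, ∠V_total = -38.4°.

V_total = 14.08∠-38.4° V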